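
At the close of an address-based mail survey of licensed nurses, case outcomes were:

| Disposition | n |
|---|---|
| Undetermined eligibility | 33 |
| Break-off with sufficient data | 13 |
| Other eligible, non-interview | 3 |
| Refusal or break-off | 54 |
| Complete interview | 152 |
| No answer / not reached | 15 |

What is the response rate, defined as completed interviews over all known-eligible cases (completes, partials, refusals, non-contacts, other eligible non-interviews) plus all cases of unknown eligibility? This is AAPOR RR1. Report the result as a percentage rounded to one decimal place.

56.3%

Num: 152
Denominator: 152 + 13 + 54 + 15 + 3 + 33 = 270
RR1 = 152 / 270 = 0.5630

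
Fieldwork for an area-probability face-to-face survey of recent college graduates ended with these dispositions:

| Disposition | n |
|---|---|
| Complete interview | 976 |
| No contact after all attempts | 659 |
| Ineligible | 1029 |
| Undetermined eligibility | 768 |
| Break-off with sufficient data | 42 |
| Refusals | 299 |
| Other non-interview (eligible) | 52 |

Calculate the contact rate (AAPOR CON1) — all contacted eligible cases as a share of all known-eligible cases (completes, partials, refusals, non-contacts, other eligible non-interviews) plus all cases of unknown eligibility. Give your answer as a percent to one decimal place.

Numerator → 976 + 42 + 299 + 52 = 1369
Denominator → 976 + 42 + 299 + 659 + 52 + 768 = 2796
CON1 = 1369 / 2796 = 0.4896

49.0%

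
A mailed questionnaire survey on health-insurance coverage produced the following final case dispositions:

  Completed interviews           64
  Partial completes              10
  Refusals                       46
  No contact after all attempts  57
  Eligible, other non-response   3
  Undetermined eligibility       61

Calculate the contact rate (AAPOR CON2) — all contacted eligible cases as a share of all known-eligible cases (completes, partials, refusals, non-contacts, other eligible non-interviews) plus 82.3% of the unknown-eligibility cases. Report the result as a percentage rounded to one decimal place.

53.4%

Numerator: 64 + 10 + 46 + 3 = 123
Determined eligible: 64 + 10 + 46 + 57 + 3 = 180
Eligible share of unknowns: 0.8230 × 61 = 50.20
Denom: 180 + 50.20 = 230.20
CON2 = 123 / 230.20 = 0.5343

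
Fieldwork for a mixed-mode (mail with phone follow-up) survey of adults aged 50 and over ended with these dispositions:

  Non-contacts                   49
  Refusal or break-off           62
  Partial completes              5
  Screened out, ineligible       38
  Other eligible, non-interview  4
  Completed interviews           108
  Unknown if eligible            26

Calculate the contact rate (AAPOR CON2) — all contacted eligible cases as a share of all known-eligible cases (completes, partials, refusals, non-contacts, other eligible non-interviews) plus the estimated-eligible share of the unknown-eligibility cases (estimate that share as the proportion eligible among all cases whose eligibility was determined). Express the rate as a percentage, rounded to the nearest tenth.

Num: 108 + 5 + 62 + 4 = 179
Known eligible: 108 + 5 + 62 + 49 + 4 = 228
e = 228 / (228 + 38) = 228 / 266 = 0.8571
Eligible share of unknowns: 0.8571 × 26 = 22.28
Base: 228 + 22.28 = 250.28
CON2 = 179 / 250.28 = 0.7152

71.5%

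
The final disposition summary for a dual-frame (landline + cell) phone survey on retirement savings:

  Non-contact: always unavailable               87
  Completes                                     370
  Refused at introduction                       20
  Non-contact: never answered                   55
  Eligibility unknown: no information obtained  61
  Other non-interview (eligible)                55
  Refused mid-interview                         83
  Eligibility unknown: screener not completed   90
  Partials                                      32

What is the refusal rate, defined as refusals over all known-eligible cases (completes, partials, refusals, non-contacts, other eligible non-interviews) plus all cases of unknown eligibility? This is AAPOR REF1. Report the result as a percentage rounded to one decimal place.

12.1%

Refused = 20 + 83 = 103
No contact after all attempts = 55 + 87 = 142
Unknown if eligible = 90 + 61 = 151
Num = 103
Denominator = 370 + 32 + 103 + 142 + 55 + 151 = 853
REF1 = 103 / 853 = 0.1208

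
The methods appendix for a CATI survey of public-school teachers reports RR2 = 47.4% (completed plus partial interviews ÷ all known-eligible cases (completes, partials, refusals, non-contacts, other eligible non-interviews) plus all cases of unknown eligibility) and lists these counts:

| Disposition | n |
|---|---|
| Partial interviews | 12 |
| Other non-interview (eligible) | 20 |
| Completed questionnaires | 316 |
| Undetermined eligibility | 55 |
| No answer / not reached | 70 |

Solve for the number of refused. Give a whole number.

219

Num: 316 + 12 = 328
RR2 = 328 / D = 0.474
D = 328 / 0.474 = 692.0
Rest of base = 473
refused = 692.0 − 473 ≈ 219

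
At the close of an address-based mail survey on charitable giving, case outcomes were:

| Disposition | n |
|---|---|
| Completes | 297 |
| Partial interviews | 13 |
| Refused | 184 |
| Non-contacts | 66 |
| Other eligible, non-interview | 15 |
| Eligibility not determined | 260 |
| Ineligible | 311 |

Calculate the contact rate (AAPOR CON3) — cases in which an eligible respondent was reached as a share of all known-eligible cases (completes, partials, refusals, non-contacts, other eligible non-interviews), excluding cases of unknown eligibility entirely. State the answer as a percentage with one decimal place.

88.5%

Numerator = 297 + 13 + 184 + 15 = 509
Denominator = 297 + 13 + 184 + 66 + 15 = 575
CON3 = 509 / 575 = 0.8852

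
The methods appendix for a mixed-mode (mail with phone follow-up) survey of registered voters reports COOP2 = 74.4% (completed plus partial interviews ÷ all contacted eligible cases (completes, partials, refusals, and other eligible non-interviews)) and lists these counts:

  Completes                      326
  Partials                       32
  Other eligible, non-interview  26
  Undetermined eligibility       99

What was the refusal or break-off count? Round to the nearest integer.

97

Numerator = 326 + 32 = 358
COOP2 = 358 / D = 0.744
D = 358 / 0.744 = 481.2
Rest of base = 384
refusal or break-off = 481.2 − 384 ≈ 97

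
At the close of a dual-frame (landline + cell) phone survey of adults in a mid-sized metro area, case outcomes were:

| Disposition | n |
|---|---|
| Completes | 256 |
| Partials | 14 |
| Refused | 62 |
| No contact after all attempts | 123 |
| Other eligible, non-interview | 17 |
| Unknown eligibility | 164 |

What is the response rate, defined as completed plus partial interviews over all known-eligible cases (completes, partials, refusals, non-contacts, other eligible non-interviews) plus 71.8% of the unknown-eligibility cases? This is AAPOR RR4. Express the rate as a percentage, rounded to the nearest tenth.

45.8%

Top → 256 + 14 = 270
Eligible (known) → 256 + 14 + 62 + 123 + 17 = 472
e × U → 0.7180 × 164 = 117.75
Denom → 472 + 117.75 = 589.75
RR4 = 270 / 589.75 = 0.4578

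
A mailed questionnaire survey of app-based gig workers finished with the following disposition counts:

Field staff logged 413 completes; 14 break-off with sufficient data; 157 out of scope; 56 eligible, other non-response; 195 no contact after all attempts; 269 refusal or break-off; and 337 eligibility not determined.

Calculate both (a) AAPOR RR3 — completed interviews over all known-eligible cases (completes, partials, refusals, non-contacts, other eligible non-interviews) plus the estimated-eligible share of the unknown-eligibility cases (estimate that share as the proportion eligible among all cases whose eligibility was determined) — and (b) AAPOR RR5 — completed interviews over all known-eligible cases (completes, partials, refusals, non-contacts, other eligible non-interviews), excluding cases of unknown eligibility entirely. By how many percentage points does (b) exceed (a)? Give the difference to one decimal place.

Numerator → 413
Eligible (known) → 413 + 14 + 269 + 195 + 56 = 947
e = 947 / (947 + 157) = 947 / 1104 = 0.8578
Estimated eligible among unknowns → 0.8578 × 337 = 289.08
Denom → 947 + 289.08 = 1236.08
RR3 = 413 / 1236.08 = 0.3341
Denom → 413 + 14 + 269 + 195 + 56 = 947
RR5 = 413 / 947 = 0.4361
Difference = 43.61 − 33.41 = 10.20 percentage points

10.2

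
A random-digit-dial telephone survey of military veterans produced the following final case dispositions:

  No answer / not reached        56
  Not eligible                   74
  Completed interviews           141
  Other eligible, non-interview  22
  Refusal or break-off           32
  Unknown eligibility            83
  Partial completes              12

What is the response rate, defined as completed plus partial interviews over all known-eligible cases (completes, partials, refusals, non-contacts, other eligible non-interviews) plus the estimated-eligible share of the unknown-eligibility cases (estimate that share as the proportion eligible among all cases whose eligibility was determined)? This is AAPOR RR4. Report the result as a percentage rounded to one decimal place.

46.7%

Num = 141 + 12 = 153
Eligible (known) = 141 + 12 + 32 + 56 + 22 = 263
e = 263 / (263 + 74) = 263 / 337 = 0.7804
Eligible share of unknowns = 0.7804 × 83 = 64.77
Denominator = 263 + 64.77 = 327.77
RR4 = 153 / 327.77 = 0.4668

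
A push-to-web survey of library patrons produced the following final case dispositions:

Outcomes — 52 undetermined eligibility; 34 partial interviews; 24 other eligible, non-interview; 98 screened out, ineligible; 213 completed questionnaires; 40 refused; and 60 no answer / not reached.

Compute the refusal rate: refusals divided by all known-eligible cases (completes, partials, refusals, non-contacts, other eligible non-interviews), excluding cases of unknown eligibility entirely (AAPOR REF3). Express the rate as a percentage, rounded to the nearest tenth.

Numerator: 40
Denominator: 213 + 34 + 40 + 60 + 24 = 371
REF3 = 40 / 371 = 0.1078

10.8%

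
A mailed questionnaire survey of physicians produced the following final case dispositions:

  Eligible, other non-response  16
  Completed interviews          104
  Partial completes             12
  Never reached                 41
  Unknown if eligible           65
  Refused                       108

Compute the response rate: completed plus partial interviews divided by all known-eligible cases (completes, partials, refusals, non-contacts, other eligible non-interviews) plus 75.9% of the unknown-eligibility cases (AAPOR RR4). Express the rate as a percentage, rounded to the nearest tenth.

35.1%

Num → 104 + 12 = 116
Determined eligible → 104 + 12 + 108 + 41 + 16 = 281
Eligible share of unknowns → 0.7590 × 65 = 49.34
Base → 281 + 49.34 = 330.34
RR4 = 116 / 330.34 = 0.3512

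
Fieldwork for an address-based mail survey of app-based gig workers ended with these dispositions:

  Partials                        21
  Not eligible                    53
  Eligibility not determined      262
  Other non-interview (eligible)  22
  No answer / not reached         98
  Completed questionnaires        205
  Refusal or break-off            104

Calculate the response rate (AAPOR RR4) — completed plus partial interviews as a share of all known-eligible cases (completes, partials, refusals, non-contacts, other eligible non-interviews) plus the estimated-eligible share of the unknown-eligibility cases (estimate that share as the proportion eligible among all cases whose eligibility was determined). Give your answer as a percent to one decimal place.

33.0%

Num → 205 + 21 = 226
Known eligible → 205 + 21 + 104 + 98 + 22 = 450
e = 450 / (450 + 53) = 450 / 503 = 0.8946
Estimated eligible among unknowns → 0.8946 × 262 = 234.39
Denom → 450 + 234.39 = 684.39
RR4 = 226 / 684.39 = 0.3302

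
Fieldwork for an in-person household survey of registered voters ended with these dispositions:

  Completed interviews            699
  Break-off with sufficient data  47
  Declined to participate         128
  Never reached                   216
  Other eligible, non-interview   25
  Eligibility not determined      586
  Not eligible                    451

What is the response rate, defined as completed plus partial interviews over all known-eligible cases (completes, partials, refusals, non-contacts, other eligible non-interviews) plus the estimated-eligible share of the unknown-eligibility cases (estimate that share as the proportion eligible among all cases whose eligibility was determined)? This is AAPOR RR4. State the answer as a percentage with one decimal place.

48.7%

Num: 699 + 47 = 746
Known eligible: 699 + 47 + 128 + 216 + 25 = 1115
e = 1115 / (1115 + 451) = 1115 / 1566 = 0.7120
Eligible share of unknowns: 0.7120 × 586 = 417.23
Denominator: 1115 + 417.23 = 1532.23
RR4 = 746 / 1532.23 = 0.4869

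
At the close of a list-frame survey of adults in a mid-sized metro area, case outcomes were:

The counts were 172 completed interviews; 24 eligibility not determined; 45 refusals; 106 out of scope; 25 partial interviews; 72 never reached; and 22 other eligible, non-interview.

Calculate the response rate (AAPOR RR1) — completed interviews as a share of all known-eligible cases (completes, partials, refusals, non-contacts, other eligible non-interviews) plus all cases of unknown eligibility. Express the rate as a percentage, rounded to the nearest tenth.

Numerator: 172
Denom: 172 + 25 + 45 + 72 + 22 + 24 = 360
RR1 = 172 / 360 = 0.4778

47.8%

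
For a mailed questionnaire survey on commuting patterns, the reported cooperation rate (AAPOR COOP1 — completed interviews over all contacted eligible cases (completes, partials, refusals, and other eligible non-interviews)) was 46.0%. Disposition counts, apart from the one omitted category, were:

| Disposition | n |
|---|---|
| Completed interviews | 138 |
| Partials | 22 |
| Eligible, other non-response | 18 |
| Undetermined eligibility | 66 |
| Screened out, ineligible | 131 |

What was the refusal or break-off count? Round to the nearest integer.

COOP1 = 138 / D = 0.460
D = 138 / 0.460 = 300.0
Remaining denominator categories sum to 178
refusal or break-off = 300.0 − 178 ≈ 122

122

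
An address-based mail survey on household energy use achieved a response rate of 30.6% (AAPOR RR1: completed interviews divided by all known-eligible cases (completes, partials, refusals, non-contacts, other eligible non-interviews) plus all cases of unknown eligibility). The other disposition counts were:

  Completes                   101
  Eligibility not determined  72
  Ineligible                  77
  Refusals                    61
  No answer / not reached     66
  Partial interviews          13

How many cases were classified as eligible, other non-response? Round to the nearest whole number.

RR1 = 101 / D = 0.306
D = 101 / 0.306 = 330.1
Other denominator terms total 313
eligible, other non-response = 330.1 − 313 ≈ 17

17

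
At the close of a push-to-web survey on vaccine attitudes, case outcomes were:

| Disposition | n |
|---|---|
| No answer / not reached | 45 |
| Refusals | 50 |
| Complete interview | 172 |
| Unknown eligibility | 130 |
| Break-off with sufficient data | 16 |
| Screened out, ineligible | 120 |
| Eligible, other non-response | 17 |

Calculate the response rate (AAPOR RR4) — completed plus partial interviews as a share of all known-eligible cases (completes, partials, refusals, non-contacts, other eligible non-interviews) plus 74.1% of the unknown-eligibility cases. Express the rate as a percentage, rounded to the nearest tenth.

Top → 172 + 16 = 188
Known eligible → 172 + 16 + 50 + 45 + 17 = 300
Eligible share of unknowns → 0.7410 × 130 = 96.33
Base → 300 + 96.33 = 396.33
RR4 = 188 / 396.33 = 0.4744

47.4%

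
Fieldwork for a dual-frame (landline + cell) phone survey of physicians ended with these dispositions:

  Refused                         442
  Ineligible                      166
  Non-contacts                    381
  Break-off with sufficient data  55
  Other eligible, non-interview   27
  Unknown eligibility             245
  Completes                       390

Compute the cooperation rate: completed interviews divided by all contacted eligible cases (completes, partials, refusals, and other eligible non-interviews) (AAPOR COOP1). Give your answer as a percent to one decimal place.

Numerator: 390
Denom: 390 + 55 + 442 + 27 = 914
COOP1 = 390 / 914 = 0.4267

42.7%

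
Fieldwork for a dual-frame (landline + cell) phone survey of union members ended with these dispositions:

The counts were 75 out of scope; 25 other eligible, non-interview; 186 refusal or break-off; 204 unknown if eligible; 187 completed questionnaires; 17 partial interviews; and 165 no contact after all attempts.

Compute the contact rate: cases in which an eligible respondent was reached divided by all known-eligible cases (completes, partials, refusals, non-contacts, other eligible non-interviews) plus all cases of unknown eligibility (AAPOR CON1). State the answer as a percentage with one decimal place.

Top → 187 + 17 + 186 + 25 = 415
Denom → 187 + 17 + 186 + 165 + 25 + 204 = 784
CON1 = 415 / 784 = 0.5293

52.9%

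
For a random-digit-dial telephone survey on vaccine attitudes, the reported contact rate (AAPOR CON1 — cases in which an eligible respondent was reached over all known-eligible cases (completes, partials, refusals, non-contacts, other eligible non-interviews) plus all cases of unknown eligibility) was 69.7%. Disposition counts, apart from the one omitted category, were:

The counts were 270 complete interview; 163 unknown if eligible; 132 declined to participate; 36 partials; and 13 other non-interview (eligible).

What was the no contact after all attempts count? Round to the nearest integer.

Top = 270 + 36 + 132 + 13 = 451
CON1 = 451 / D = 0.697
D = 451 / 0.697 = 647.1
Remaining denominator categories sum to 614
no contact after all attempts = 647.1 − 614 ≈ 33

33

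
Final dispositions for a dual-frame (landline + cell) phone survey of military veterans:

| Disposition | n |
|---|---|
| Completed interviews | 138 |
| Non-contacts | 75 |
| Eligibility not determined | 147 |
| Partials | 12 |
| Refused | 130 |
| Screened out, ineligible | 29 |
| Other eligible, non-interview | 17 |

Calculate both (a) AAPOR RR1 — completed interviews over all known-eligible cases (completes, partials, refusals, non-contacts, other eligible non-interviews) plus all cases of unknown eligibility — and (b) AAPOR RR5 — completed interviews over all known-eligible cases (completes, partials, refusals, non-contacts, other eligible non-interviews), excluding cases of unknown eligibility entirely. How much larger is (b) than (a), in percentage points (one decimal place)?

Top → 138
Denominator → 138 + 12 + 130 + 75 + 17 + 147 = 519
RR1 = 138 / 519 = 0.2659
Denominator → 138 + 12 + 130 + 75 + 17 = 372
RR5 = 138 / 372 = 0.3710
Difference = 37.10 − 26.59 = 10.51 percentage points

10.5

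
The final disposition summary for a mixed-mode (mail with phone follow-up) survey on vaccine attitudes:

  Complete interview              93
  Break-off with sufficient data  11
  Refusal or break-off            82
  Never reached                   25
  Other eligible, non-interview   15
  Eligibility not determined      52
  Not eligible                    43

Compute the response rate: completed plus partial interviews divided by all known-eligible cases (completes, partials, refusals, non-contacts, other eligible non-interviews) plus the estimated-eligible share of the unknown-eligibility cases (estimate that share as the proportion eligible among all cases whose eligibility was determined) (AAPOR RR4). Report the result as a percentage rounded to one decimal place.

38.6%

Numerator → 93 + 11 = 104
Known eligible → 93 + 11 + 82 + 25 + 15 = 226
e = 226 / (226 + 43) = 226 / 269 = 0.8401
Estimated eligible among unknowns → 0.8401 × 52 = 43.69
Denom → 226 + 43.69 = 269.69
RR4 = 104 / 269.69 = 0.3856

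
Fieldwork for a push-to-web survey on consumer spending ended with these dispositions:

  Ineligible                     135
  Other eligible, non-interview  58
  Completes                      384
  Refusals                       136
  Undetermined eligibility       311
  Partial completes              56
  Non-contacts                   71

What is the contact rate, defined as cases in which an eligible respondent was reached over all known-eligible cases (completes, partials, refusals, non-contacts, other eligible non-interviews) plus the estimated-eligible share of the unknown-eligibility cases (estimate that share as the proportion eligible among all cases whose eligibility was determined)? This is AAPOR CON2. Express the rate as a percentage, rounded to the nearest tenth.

65.6%

Numerator → 384 + 56 + 136 + 58 = 634
Known eligible → 384 + 56 + 136 + 71 + 58 = 705
e = 705 / (705 + 135) = 705 / 840 = 0.8393
e × U → 0.8393 × 311 = 261.02
Base → 705 + 261.02 = 966.02
CON2 = 634 / 966.02 = 0.6563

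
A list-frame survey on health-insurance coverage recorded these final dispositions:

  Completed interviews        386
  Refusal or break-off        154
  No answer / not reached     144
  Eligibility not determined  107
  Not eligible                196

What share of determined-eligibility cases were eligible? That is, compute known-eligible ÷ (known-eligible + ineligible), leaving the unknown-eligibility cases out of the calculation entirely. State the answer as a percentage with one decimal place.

Determined eligible → 386 + 154 + 144 = 684
e = 684 / (684 + 196) = 684 / 880 = 0.7773

77.7%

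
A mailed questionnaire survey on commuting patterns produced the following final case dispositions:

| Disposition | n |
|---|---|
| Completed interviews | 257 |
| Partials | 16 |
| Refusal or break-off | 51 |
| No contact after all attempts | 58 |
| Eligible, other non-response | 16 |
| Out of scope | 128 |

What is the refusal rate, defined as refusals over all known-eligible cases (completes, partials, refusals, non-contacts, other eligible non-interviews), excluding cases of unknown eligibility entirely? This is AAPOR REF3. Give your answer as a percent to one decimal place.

Top = 51
Denominator = 257 + 16 + 51 + 58 + 16 = 398
REF3 = 51 / 398 = 0.1281

12.8%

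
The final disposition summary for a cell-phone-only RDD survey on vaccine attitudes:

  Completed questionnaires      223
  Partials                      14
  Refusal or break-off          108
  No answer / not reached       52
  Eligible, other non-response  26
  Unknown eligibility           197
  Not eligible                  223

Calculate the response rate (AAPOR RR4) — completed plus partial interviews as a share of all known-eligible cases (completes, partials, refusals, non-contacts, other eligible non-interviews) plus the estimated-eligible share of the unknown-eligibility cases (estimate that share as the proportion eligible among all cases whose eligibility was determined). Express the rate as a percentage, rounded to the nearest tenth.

42.9%

Top = 223 + 14 = 237
Determined eligible = 223 + 14 + 108 + 52 + 26 = 423
e = 423 / (423 + 223) = 423 / 646 = 0.6548
e × U = 0.6548 × 197 = 129.00
Base = 423 + 129.00 = 552.00
RR4 = 237 / 552.00 = 0.4293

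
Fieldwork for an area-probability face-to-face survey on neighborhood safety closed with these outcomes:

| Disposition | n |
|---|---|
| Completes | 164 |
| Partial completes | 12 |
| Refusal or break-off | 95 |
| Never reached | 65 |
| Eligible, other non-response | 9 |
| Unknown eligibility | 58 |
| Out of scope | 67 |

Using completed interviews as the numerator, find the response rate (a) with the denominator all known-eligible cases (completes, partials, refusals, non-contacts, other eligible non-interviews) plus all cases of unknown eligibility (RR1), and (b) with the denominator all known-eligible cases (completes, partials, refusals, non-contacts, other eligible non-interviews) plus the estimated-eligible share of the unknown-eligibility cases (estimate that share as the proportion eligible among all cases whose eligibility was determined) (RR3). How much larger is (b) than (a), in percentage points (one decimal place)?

1.0

Top → 164
Denom → 164 + 12 + 95 + 65 + 9 + 58 = 403
RR1 = 164 / 403 = 0.4069
Determined eligible → 164 + 12 + 95 + 65 + 9 = 345
e = 345 / (345 + 67) = 345 / 412 = 0.8374
Eligible share of unknowns → 0.8374 × 58 = 48.57
Denom → 345 + 48.57 = 393.57
RR3 = 164 / 393.57 = 0.4167
Difference = 41.67 − 40.69 = 0.98 percentage points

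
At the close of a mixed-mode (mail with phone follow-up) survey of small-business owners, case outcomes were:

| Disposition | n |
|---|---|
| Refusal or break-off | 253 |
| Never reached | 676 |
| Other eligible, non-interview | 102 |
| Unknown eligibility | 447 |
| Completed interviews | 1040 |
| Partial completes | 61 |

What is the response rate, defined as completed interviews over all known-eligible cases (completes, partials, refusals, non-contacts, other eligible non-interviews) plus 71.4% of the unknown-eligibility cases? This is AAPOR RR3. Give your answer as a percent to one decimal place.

42.4%

Num → 1040
Eligible (known) → 1040 + 61 + 253 + 676 + 102 = 2132
Estimated eligible among unknowns → 0.7140 × 447 = 319.16
Denominator → 2132 + 319.16 = 2451.16
RR3 = 1040 / 2451.16 = 0.4243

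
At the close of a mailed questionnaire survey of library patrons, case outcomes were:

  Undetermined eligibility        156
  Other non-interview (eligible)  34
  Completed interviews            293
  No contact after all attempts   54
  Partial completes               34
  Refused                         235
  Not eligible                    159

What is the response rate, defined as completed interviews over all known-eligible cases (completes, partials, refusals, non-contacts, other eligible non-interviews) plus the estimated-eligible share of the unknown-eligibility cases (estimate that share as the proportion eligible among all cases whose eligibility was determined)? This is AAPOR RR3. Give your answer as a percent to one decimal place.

Top = 293
Known eligible = 293 + 34 + 235 + 54 + 34 = 650
e = 650 / (650 + 159) = 650 / 809 = 0.8035
e × U = 0.8035 × 156 = 125.35
Denominator = 650 + 125.35 = 775.35
RR3 = 293 / 775.35 = 0.3779

37.8%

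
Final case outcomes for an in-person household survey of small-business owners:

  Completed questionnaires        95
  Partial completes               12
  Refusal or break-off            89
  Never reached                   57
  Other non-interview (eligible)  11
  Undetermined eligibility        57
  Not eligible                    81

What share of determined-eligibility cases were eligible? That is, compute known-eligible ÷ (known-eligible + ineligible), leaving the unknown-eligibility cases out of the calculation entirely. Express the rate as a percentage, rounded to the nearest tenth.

Known eligible → 95 + 12 + 89 + 57 + 11 = 264
e = 264 / (264 + 81) = 264 / 345 = 0.7652

76.5%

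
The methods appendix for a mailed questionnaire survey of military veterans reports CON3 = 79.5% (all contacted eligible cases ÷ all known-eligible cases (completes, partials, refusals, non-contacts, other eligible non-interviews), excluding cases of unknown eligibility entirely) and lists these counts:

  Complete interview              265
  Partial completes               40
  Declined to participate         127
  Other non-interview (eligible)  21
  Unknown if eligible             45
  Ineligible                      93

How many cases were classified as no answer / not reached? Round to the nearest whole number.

117

Numerator → 265 + 40 + 127 + 21 = 453
CON3 = 453 / D = 0.795
D = 453 / 0.795 = 569.8
Other denominator terms total 453
no answer / not reached = 569.8 − 453 ≈ 117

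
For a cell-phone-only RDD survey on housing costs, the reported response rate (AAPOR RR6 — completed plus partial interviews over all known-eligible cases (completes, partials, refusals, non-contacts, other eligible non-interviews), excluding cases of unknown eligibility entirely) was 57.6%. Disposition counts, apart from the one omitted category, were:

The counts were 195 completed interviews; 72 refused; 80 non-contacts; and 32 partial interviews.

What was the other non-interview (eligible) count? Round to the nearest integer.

Numerator = 195 + 32 = 227
RR6 = 227 / D = 0.576
D = 227 / 0.576 = 394.1
Other denominator terms total 379
other non-interview (eligible) = 394.1 − 379 ≈ 15

15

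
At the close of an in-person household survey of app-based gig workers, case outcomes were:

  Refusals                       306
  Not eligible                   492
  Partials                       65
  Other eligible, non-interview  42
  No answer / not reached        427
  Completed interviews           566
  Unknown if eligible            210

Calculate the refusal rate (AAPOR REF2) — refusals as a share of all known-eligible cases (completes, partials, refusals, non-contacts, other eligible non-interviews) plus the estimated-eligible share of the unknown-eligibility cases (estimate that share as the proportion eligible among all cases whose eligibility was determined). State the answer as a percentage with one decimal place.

Num: 306
Eligible (known): 566 + 65 + 306 + 427 + 42 = 1406
e = 1406 / (1406 + 492) = 1406 / 1898 = 0.7408
Estimated eligible among unknowns: 0.7408 × 210 = 155.57
Base: 1406 + 155.57 = 1561.57
REF2 = 306 / 1561.57 = 0.1960

19.6%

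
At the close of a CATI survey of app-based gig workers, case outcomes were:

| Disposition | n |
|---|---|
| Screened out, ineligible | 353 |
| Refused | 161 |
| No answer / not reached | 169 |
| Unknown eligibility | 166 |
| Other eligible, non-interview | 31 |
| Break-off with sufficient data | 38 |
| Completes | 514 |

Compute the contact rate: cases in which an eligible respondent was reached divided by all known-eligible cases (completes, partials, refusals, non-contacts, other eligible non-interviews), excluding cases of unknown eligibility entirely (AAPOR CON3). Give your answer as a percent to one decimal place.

Numerator: 514 + 38 + 161 + 31 = 744
Denom: 514 + 38 + 161 + 169 + 31 = 913
CON3 = 744 / 913 = 0.8149

81.5%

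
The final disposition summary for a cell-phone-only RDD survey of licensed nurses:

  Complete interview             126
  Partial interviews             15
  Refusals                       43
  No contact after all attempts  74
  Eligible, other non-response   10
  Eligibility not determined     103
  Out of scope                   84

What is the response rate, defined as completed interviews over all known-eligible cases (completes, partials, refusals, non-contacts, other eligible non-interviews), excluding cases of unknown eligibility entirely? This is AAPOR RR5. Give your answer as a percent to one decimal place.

47.0%

Numerator → 126
Denominator → 126 + 15 + 43 + 74 + 10 = 268
RR5 = 126 / 268 = 0.4701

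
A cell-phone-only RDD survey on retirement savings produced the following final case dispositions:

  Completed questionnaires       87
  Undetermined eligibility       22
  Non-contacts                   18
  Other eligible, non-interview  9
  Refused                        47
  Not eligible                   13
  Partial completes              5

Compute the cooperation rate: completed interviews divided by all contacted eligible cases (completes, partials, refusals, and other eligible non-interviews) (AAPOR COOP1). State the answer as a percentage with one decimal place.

Numerator = 87
Denominator = 87 + 5 + 47 + 9 = 148
COOP1 = 87 / 148 = 0.5878

58.8%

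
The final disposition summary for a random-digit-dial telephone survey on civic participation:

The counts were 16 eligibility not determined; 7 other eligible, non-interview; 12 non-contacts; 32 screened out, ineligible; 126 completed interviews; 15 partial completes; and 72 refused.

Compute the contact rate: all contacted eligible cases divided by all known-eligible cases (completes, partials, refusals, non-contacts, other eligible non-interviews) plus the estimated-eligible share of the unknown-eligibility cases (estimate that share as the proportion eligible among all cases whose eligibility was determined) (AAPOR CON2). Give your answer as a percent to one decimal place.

89.4%

Numerator: 126 + 15 + 72 + 7 = 220
Determined eligible: 126 + 15 + 72 + 12 + 7 = 232
e = 232 / (232 + 32) = 232 / 264 = 0.8788
e × U: 0.8788 × 16 = 14.06
Base: 232 + 14.06 = 246.06
CON2 = 220 / 246.06 = 0.8941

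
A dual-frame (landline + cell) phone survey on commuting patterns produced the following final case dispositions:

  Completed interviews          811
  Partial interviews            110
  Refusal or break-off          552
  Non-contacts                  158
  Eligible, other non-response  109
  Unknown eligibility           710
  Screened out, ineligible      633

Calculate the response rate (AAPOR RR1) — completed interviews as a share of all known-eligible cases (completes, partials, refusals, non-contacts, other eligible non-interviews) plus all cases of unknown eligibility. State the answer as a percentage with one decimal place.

33.1%

Numerator: 811
Base: 811 + 110 + 552 + 158 + 109 + 710 = 2450
RR1 = 811 / 2450 = 0.3310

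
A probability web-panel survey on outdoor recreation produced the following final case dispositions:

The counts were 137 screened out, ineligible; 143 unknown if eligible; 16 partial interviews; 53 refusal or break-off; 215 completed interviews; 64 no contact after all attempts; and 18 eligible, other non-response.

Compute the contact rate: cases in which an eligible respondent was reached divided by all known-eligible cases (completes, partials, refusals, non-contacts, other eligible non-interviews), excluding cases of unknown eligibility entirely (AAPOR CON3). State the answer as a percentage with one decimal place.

Top → 215 + 16 + 53 + 18 = 302
Denominator → 215 + 16 + 53 + 64 + 18 = 366
CON3 = 302 / 366 = 0.8251

82.5%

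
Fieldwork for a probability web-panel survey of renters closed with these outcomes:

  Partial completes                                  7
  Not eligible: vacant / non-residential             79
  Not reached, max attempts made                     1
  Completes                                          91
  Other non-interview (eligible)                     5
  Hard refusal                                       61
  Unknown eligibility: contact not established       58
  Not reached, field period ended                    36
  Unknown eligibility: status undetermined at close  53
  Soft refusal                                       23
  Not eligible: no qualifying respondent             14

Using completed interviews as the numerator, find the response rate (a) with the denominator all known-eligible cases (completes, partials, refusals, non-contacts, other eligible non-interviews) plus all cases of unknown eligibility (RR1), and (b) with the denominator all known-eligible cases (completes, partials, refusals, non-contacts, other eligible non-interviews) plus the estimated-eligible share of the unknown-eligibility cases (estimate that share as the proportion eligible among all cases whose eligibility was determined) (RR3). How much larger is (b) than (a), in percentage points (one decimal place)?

2.9

Refusal or break-off = 61 + 23 = 84
Non-contacts = 36 + 1 = 37
Unknown eligibility = 58 + 53 = 111
Not eligible = 14 + 79 = 93
Num: 91
Base: 91 + 7 + 84 + 37 + 5 + 111 = 335
RR1 = 91 / 335 = 0.2716
Eligible (known): 91 + 7 + 84 + 37 + 5 = 224
e = 224 / (224 + 93) = 224 / 317 = 0.7066
Estimated eligible among unknowns: 0.7066 × 111 = 78.43
Base: 224 + 78.43 = 302.43
RR3 = 91 / 302.43 = 0.3009
Difference = 30.09 − 27.16 = 2.93 percentage points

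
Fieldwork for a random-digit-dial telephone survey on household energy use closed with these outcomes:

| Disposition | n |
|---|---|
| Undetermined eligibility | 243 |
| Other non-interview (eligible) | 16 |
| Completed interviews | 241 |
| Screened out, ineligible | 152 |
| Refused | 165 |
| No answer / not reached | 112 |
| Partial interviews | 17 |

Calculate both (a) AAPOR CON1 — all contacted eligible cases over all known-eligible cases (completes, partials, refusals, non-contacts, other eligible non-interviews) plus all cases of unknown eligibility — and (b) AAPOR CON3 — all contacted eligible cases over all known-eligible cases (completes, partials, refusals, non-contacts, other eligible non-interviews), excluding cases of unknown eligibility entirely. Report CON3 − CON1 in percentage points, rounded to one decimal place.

24.4

Numerator = 241 + 17 + 165 + 16 = 439
Denominator = 241 + 17 + 165 + 112 + 16 + 243 = 794
CON1 = 439 / 794 = 0.5529
Denominator = 241 + 17 + 165 + 112 + 16 = 551
CON3 = 439 / 551 = 0.7967
Difference = 79.67 − 55.29 = 24.38 percentage points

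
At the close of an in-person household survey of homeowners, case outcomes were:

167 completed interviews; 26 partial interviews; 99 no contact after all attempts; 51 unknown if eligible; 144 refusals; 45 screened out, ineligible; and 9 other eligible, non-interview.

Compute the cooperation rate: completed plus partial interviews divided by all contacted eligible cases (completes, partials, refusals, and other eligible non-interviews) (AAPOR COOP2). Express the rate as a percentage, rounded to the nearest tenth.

Num → 167 + 26 = 193
Denom → 167 + 26 + 144 + 9 = 346
COOP2 = 193 / 346 = 0.5578

55.8%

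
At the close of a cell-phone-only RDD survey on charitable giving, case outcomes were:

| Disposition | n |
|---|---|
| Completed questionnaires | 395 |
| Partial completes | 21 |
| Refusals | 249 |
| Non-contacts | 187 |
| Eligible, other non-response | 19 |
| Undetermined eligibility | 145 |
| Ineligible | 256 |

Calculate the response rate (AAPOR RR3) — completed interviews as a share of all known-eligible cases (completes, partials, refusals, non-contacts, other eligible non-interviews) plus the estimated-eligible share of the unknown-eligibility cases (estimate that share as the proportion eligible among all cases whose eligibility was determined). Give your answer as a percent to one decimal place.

Top: 395
Eligible (known): 395 + 21 + 249 + 187 + 19 = 871
e = 871 / (871 + 256) = 871 / 1127 = 0.7728
e × U: 0.7728 × 145 = 112.06
Denom: 871 + 112.06 = 983.06
RR3 = 395 / 983.06 = 0.4018

40.2%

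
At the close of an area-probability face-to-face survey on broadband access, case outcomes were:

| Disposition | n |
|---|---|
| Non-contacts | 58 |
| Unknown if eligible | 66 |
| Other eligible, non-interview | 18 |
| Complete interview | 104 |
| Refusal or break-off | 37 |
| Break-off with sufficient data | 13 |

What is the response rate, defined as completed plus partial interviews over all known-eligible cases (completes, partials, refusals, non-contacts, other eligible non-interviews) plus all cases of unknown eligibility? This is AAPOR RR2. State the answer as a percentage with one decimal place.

39.5%

Top: 104 + 13 = 117
Denom: 104 + 13 + 37 + 58 + 18 + 66 = 296
RR2 = 117 / 296 = 0.3953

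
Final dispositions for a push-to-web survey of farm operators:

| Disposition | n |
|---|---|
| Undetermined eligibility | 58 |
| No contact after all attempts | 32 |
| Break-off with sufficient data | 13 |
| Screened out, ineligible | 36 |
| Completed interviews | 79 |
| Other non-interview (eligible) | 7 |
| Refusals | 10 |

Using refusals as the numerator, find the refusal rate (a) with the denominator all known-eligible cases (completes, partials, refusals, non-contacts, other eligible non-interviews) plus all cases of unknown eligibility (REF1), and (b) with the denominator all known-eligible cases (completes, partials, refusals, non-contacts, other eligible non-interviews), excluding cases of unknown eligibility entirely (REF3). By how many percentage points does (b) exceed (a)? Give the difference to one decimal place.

2.1

Top → 10
Denominator → 79 + 13 + 10 + 32 + 7 + 58 = 199
REF1 = 10 / 199 = 0.0503
Denominator → 79 + 13 + 10 + 32 + 7 = 141
REF3 = 10 / 141 = 0.0709
Difference = 7.09 − 5.03 = 2.06 percentage points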